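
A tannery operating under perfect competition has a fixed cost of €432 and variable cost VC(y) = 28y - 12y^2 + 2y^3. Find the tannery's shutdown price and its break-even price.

Shutdown price = min AVC. AVC = 28 - 12y + 2y^2, with vertex at y = 3 and minimum €10.
ATC = 432/y + 28 - 12y + 2y^2. Setting dATC/dy = −432/y^2 − 12 + 4y = 0 gives y = 6 (since 4·6^3 − 12·6^2 = 432).
min ATC = 432/6 + 28 − 12·6 + 2·6^2 = €100. That is the break-even price.
For €10 ≤ P < €100 the firm produces at a loss; below €10 it shuts down.

Shutdown price = €10; break-even price = €100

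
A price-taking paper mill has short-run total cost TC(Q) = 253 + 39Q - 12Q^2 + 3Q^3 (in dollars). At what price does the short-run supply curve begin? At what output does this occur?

$27 per unit, at Q = 2

The shutdown price is the minimum of AVC. VC = 39Q - 12Q^2 + 3Q^3, so AVC = 39 - 12Q + 3Q^2.
dAVC/dQ = -12 + 6Q = 0 gives Q = 2. min AVC = 39 - 12·2 + 3·2^2 = 27.
So the shutdown price is $27.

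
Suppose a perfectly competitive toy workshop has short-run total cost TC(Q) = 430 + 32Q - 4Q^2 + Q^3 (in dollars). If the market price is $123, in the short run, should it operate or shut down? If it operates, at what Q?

From TC, MC = TC'(Q) = 32 - 8Q + 3Q^2 and AVC = VC/Q = 32 - 4Q + Q^2.
AVC hits its minimum where MC = AVC, at Q = 2, giving min AVC = 32 - 4·2 + 2^2 = $28.
P = $123 exceeds min AVC = $28, so the firm stays open.
P = MC gives -91 - 8Q + 3Q^2 = 0, with roots -13/3 and 7. Take the larger (rising MC): Q* = 7.
Check: AVC at Q = 7 is $53 ≤ P, so revenue covers variable cost.
Profit = P·Q − TC = 123·7 − 801 = $60.

Produce at Q = 7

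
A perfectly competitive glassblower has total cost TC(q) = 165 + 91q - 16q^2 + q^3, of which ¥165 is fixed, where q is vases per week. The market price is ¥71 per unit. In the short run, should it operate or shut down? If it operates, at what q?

Variable cost is VC = 91q - 16q^2 + q^3, so AVC = VC/q = 91 - 16q + q^2 and MC = dTC/dq = 91 - 32q + 3q^2.
AVC is minimized where dAVC/dq = -16 + 2q = 0, at q = 8; min AVC = 91 - 16·8 + 8^2 = ¥27.
Since P = ¥71 ≥ min AVC = ¥27, price covers variable cost and the firm should produce.
P = MC gives 20 - 32q + 3q^2 = 0, with roots 2/3 and 10. Take the larger (rising MC): q* = 10.
Check: AVC at q = 10 is ¥31 ≤ P, so revenue covers variable cost.
Profit = P·q − TC = 71·10 − 475 = ¥235.

Produce at q = 10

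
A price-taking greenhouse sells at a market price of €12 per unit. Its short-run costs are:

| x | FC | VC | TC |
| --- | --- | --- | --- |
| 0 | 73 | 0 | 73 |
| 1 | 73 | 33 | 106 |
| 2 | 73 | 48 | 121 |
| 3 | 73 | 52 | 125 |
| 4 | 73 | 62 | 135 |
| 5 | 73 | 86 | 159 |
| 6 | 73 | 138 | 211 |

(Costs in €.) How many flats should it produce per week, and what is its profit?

Profit at each row (π = 12x − TC): x=0: -73; x=1: -94; x=2: -97; x=3: -89; x=4: -87; x=5: -99; x=6: -139.
Profit is highest at x = 0. Equivalently, the lowest AVC in the table is 62/4 ≈ €15.50 at x = 4, and P = €12 falls below it — price never covers variable cost, so the firm shuts down and loses only its fixed cost.

x = 0 (shut down); profit = -€73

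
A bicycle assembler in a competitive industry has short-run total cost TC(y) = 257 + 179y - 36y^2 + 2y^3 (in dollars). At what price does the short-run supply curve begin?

$17 per unit

The firm shuts down when price falls below the minimum of average variable cost. AVC = VC/y = 179 - 36y + 2y^2.
At the minimum of AVC, MC = AVC. MC = 179 - 72y + 6y^2; setting MC = AVC gives 4y^2 - 36y = 0, so y = 9. min AVC = 17.
So the shutdown price is $17.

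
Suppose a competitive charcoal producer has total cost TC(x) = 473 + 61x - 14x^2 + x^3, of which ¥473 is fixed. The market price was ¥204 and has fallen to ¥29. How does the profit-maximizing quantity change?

AVC = 61 - 14x + x^2, minimized at x = 7 where min AVC = ¥12. MC = 61 - 28x + 3x^2.
At P = ¥204 ≥ min AVC, set P = MC on the rising branch: x = 13.
At P = ¥29 ≥ min AVC, set P = MC: x = 8. The firm stays open but cuts output.

Output falls from 13 to 8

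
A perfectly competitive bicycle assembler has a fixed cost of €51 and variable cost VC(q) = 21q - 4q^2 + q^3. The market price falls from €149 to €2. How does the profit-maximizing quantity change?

Output falls from 8 to 0 (the firm shuts down)

MC = 21 - 8q + 3q^2; the shutdown threshold is min AVC = €17 (at q = 2).
With P = €149 above the shutdown price, P = MC gives q = 8.
At P = €2 < min AVC = €17, price no longer covers variable cost at any output, so the firm shuts down: q = 0.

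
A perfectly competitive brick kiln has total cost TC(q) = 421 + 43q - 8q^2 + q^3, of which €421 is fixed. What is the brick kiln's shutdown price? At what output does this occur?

€27 per unit, at q = 4

The shutdown price is the minimum of AVC. VC = 43q - 8q^2 + q^3, so AVC = 43 - 8q + q^2.
At the minimum of AVC, MC = AVC. MC = 43 - 16q + 3q^2; setting MC = AVC gives 2q^2 - 8q = 0, so q = 4. min AVC = 27.
For P < €27 the firm produces nothing.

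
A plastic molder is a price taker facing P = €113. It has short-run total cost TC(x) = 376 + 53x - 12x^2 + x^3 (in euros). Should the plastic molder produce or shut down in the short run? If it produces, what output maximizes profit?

From TC, MC = TC'(x) = 53 - 24x + 3x^2 and AVC = VC/x = 53 - 12x + x^2.
The AVC parabola has its vertex at x = 12/2 = 6, where AVC = 53 - 12·6 + 6^2 = €17.
P = €113 exceeds min AVC = €17, so the firm stays open.
Set P = MC: 113 = 53 - 24x + 3x^2 → -60 - 24x + 3x^2 = 0. The roots are x = -2 and x = 10; the profit-maximizing output is on the rising part of MC, so x* = 10.
Check: AVC at x = 10 is €33 ≤ P, so revenue covers variable cost.
Profit = P·x − TC = 113·10 − 706 = €424.

Produce at x = 10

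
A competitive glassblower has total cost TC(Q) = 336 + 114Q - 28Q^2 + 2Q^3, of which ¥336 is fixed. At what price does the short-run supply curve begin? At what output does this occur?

The shutdown price is the minimum of AVC. VC = 114Q - 28Q^2 + 2Q^3, so AVC = 114 - 28Q + 2Q^2.
dAVC/dQ = -28 + 4Q = 0 gives Q = 7. min AVC = 114 - 28·7 + 2·7^2 = 16.
For P < ¥16 the firm produces nothing.

¥16 per unit, at Q = 7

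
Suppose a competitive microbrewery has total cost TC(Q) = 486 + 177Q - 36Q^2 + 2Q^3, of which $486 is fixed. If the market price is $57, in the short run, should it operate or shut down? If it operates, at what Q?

Strip out fixed cost: VC = 177Q - 36Q^2 + 2Q^3. Then AVC = 177 - 36Q + 2Q^2 and MC = 177 - 72Q + 6Q^2.
AVC hits its minimum where MC = AVC, at Q = 9, giving min AVC = 177 - 36·9 + 2·9^2 = $15.
Because $57 ≥ $15, revenue can cover variable cost; the firm operates.
Set P = MC: 57 = 177 - 72Q + 6Q^2 → 120 - 72Q + 6Q^2 = 0. The roots are Q = 2 and Q = 10; the profit-maximizing output is on the rising part of MC, so Q* = 10.
Check: AVC at Q = 10 is $17 ≤ P, so revenue covers variable cost.
Profit = P·Q − TC = 57·10 − 656 = -$86, a loss, but smaller than the $486 fixed cost the firm would lose by shutting down.

Produce at Q = 10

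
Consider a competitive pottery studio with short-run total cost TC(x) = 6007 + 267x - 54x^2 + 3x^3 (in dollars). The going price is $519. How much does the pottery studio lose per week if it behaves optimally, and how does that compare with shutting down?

Profit = -$127 at x = 14

AVC = 267 - 54x + 3x^2 has its minimum $24 at x = 9; price $519 clears that bar, so the firm operates.
MC = 267 - 108x + 9x^2. Setting P = MC and taking the root on the rising branch gives x* = 14.
TR = 519·14 = 7266. TC = 6007 + 1386 = 7393. Profit = 7266 − 7393 = -$127.
By producing, the firm covers all variable cost plus $5880 of fixed cost; shutting down would lose the full $6007.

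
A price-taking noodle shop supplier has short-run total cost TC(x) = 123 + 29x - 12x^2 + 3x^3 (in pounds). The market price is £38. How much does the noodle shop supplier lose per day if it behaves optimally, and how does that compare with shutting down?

Profit = -£69 at x = 3

AVC = 29 - 12x + 3x^2 has its minimum £17 at x = 2; price £38 clears that bar, so the firm operates.
With MC = 29 - 24x + 9x^2, P = MC on the upward-sloping part at x* = 3.
TR = 38·3 = 114. TC = 123 + 60 = 183. Profit = 114 − 183 = -£69.
That loss of £69 beats the £123 the firm would lose by shutting down; producing recovers £54 of fixed cost.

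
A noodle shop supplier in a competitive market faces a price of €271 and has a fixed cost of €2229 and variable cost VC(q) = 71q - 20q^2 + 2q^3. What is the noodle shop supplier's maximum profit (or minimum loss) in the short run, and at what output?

Profit = -€229 at q = 10

AVC = 71 - 20q + 2q^2; min AVC = €21 at q = 5. Since P = €271 ≥ min AVC, the firm produces.
With MC = 71 - 40q + 6q^2, P = MC on the upward-sloping part at q* = 10.
TR = 271·10 = 2710. TC = 2229 + 710 = 2939. Profit = 2710 − 2939 = -€229.
That loss of €229 beats the €2229 the firm would lose by shutting down; producing recovers €2000 of fixed cost.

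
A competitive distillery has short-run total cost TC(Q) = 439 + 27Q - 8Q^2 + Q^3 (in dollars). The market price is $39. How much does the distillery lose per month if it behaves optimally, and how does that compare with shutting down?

AVC = 27 - 8Q + Q^2 has its minimum $11 at Q = 4; price $39 clears that bar, so the firm operates.
With MC = 27 - 16Q + 3Q^2, P = MC on the upward-sloping part at Q* = 6.
TR = 39·6 = 234. TC = 439 + 90 = 529. Profit = 234 − 529 = -$295.
Shutting down would mean losing the fixed cost of $439, so operating at a loss of $295 is better by $144.

Profit = -$295 at Q = 6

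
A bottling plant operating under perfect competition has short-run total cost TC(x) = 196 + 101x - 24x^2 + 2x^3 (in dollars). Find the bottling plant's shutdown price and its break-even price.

Shutdown price = min AVC. AVC = 101 - 24x + 2x^2, with vertex at x = 6 and minimum $29.
ATC = 196/x + 101 - 24x + 2x^2. Setting dATC/dx = −196/x^2 − 24 + 4x = 0 gives x = 7 (since 4·7^3 − 24·7^2 = 196).
min ATC = 196/7 + 101 − 24·7 + 2·7^2 = $59. That is the break-even price.
Between these two prices the firm operates at a loss; above $59 it earns a profit.

Shutdown price = $29; break-even price = $59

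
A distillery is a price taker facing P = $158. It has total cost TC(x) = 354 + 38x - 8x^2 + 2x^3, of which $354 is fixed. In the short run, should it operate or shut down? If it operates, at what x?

Produce at x = 6

From TC, MC = TC'(x) = 38 - 16x + 6x^2 and AVC = VC/x = 38 - 8x + 2x^2.
AVC hits its minimum where MC = AVC, at x = 2, giving min AVC = 38 - 8·2 + 2·2^2 = $30.
Because $158 ≥ $30, revenue can cover variable cost; the firm operates.
Set P = MC: 158 = 38 - 16x + 6x^2 → -120 - 16x + 6x^2 = 0. The roots are x = -10/3 and x = 6; the profit-maximizing output is on the rising part of MC, so x* = 6.
Check: AVC at x = 6 is $62 ≤ P, so revenue covers variable cost.
Profit = P·x − TC = 158·6 − 726 = $222.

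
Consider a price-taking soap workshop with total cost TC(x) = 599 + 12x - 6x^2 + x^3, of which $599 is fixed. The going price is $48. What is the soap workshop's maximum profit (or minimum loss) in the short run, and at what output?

AVC = 12 - 6x + x^2; min AVC = $3 at x = 3. Since P = $48 ≥ min AVC, the firm produces.
MC = 12 - 12x + 3x^2. Setting P = MC and taking the root on the rising branch gives x* = 6.
TR = 48·6 = 288. TC = 599 + 72 = 671. Profit = 288 − 671 = -$383.
By producing, the firm covers all variable cost plus $216 of fixed cost; shutting down would lose the full $599.

Profit = -$383 at x = 6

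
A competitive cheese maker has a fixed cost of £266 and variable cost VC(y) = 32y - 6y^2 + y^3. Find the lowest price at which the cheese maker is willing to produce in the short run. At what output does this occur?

The firm shuts down when price falls below the minimum of average variable cost. AVC = VC/y = 32 - 6y + y^2.
dAVC/dy = -6 + 2y = 0 gives y = 3. min AVC = 32 - 6·3 + 3^2 = 23.
For P < £23 the firm produces nothing.

£23 per unit, at y = 3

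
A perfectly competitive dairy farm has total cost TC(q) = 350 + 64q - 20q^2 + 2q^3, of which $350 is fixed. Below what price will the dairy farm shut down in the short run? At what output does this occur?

$14 per unit, at q = 5

The firm shuts down when price falls below the minimum of average variable cost. AVC = VC/q = 64 - 20q + 2q^2.
At the minimum of AVC, MC = AVC. MC = 64 - 40q + 6q^2; setting MC = AVC gives 4q^2 - 20q = 0, so q = 5. min AVC = 14.
So the shutdown price is $14.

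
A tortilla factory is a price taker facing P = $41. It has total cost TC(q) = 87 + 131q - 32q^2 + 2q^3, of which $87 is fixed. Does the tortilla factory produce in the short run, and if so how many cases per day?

Variable cost is VC = 131q - 32q^2 + 2q^3, so AVC = VC/q = 131 - 32q + 2q^2 and MC = dTC/dq = 131 - 64q + 6q^2.
AVC is minimized where dAVC/dq = -32 + 4q = 0, at q = 8; min AVC = 131 - 32·8 + 2·8^2 = $3.
P = $41 exceeds min AVC = $3, so the firm stays open.
Set P = MC: 41 = 131 - 64q + 6q^2 → 90 - 64q + 6q^2 = 0. The roots are q = 5/3 and q = 9; the profit-maximizing output is on the rising part of MC, so q* = 9.
Check: AVC at q = 9 is $5 ≤ P, so revenue covers variable cost.
Profit = P·q − TC = 41·9 − 132 = $237.

Produce at q = 9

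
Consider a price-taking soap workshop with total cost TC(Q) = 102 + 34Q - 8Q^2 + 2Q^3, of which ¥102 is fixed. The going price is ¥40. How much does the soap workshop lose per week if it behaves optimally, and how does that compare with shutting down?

Profit = -¥66 at Q = 3

AVC = 34 - 8Q + 2Q^2 has its minimum ¥26 at Q = 2; price ¥40 clears that bar, so the firm operates.
MC = 34 - 16Q + 6Q^2. Setting P = MC and taking the root on the rising branch gives Q* = 3.
TR = 40·3 = 120. TC = 102 + 84 = 186. Profit = 120 − 186 = -¥66.
By producing, the firm covers all variable cost plus ¥36 of fixed cost; shutting down would lose the full ¥102.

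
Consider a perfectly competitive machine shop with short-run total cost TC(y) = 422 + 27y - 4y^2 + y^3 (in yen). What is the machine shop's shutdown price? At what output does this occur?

The firm shuts down when price falls below the minimum of average variable cost. AVC = VC/y = 27 - 4y + y^2.
dAVC/dy = -4 + 2y = 0 gives y = 2. min AVC = 27 - 4·2 + 2^2 = 23.
The firm shuts down for any P below ¥23.

¥23 per unit, at y = 2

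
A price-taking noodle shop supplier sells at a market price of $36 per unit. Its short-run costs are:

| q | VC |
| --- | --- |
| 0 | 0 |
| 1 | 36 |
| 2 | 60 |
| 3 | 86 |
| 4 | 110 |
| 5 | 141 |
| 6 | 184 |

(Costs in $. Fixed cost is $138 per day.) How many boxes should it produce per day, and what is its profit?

Tabulate TR − TC: q=0: -138; q=1: -138; q=2: -126; q=3: -116; q=4: -104; q=5: -99; q=6: -106.
Profit is maximized at q = 5. AVC there is 141/5 = $28.20 ≤ P, so producing beats shutting down (which would give -$138).

q = 5; profit = -$99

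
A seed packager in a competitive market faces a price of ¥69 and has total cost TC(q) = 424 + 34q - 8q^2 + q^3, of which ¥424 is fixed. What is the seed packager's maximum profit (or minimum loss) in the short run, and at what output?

Profit = -¥130 at q = 7

AVC = 34 - 8q + q^2; min AVC = ¥18 at q = 4. Since P = ¥69 ≥ min AVC, the firm produces.
MC = 34 - 16q + 3q^2. Setting P = MC and taking the root on the rising branch gives q* = 7.
TR = 69·7 = 483. TC = 424 + 189 = 613. Profit = 483 − 613 = -¥130.
That loss of ¥130 beats the ¥424 the firm would lose by shutting down; producing recovers ¥294 of fixed cost.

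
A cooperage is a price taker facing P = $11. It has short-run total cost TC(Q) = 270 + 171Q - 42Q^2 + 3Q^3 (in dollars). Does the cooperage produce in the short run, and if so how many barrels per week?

From TC, MC = TC'(Q) = 171 - 84Q + 9Q^2 and AVC = VC/Q = 171 - 42Q + 3Q^2.
AVC hits its minimum where MC = AVC, at Q = 7, giving min AVC = 171 - 42·7 + 3·7^2 = $24.
With P < min AVC ($11 < $24), every unit sold adds to the loss.
The firm minimizes its loss by shutting down and losing only its fixed cost of $270.

Shut down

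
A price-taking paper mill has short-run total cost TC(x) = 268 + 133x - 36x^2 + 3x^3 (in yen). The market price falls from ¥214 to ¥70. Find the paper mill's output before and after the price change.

AVC = 133 - 36x + 3x^2, minimized at x = 6 where min AVC = ¥25. MC = 133 - 72x + 9x^2.
With P = ¥214 above the shutdown price, P = MC gives x = 9.
At P = ¥70 ≥ min AVC, set P = MC: x = 7. The firm stays open but cuts output.

Output falls from 9 to 7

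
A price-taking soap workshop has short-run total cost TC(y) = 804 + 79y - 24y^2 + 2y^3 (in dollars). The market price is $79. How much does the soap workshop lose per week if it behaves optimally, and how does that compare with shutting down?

AVC = 79 - 24y + 2y^2 has its minimum $7 at y = 6; price $79 clears that bar, so the firm operates.
MC = 79 - 48y + 6y^2. Setting P = MC and taking the root on the rising branch gives y* = 8.
TR = 79·8 = 632. TC = 804 + 120 = 924. Profit = 632 − 924 = -$292.
That loss of $292 beats the $804 the firm would lose by shutting down; producing recovers $512 of fixed cost.

Profit = -$292 at y = 8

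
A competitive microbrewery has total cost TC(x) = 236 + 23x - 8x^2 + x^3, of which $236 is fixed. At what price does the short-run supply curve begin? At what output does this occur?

Short-run supply begins at min AVC. From VC = 23x - 8x^2 + x^3, AVC = 23 - 8x + x^2.
At the minimum of AVC, MC = AVC. MC = 23 - 16x + 3x^2; setting MC = AVC gives 2x^2 - 8x = 0, so x = 4. min AVC = 7.
So the shutdown price is $7.

$7 per unit, at x = 4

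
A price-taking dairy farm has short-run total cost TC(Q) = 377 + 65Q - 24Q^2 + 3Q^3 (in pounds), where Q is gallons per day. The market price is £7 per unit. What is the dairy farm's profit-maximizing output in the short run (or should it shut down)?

Variable cost is VC = 65Q - 24Q^2 + 3Q^3, so AVC = VC/Q = 65 - 24Q + 3Q^2 and MC = dTC/dQ = 65 - 48Q + 9Q^2.
AVC hits its minimum where MC = AVC, at Q = 4, giving min AVC = 65 - 24·4 + 3·4^2 = £17.
P = £7 lies below min AVC = £17; no output level covers variable cost.
Shutting down limits the loss to fixed cost, £377.

Shut down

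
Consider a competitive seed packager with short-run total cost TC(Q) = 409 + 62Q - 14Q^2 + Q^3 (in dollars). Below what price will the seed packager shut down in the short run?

The shutdown price is the minimum of AVC. VC = 62Q - 14Q^2 + Q^3, so AVC = 62 - 14Q + Q^2.
At the minimum of AVC, MC = AVC. MC = 62 - 28Q + 3Q^2; setting MC = AVC gives 2Q^2 - 14Q = 0, so Q = 7. min AVC = 13.
For P < $13 the firm produces nothing.

$13 per unit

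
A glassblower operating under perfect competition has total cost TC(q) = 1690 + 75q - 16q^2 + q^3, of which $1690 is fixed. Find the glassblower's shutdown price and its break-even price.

Shutdown price = min AVC. AVC = 75 - 16q + q^2, with vertex at q = 8 and minimum $11.
ATC = 1690/q + 75 - 16q + q^2. Setting dATC/dq = −1690/q^2 − 16 + 2q = 0 gives q = 13 (since 2·13^3 − 16·13^2 = 1690).
min ATC = 1690/13 + 75 − 16·13 + 13^2 = $166. That is the break-even price.
For $11 ≤ P < $166 the firm produces at a loss; below $11 it shuts down.

Shutdown price = $11; break-even price = $166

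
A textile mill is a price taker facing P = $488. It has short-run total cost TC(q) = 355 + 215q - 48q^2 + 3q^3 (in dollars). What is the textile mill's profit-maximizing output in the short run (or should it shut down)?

From TC, MC = TC'(q) = 215 - 96q + 9q^2 and AVC = VC/q = 215 - 48q + 3q^2.
AVC hits its minimum where MC = AVC, at q = 8, giving min AVC = 215 - 48·8 + 3·8^2 = $23.
P = $488 exceeds min AVC = $23, so the firm stays open.
Set P = MC: 488 = 215 - 96q + 9q^2 → -273 - 96q + 9q^2 = 0. The roots are q = -7/3 and q = 13; the profit-maximizing output is on the rising part of MC, so q* = 13.
Check: AVC at q = 13 is $98 ≤ P, so revenue covers variable cost.
Profit = P·q − TC = 488·13 − 1629 = $4715.

Produce at q = 13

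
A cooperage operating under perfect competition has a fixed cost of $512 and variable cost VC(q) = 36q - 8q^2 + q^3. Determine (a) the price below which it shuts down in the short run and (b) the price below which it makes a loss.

Shutdown price = $20; break-even price = $100

Shutdown price = min AVC. AVC = 36 - 8q + q^2, with vertex at q = 4 and minimum $20.
ATC = 512/q + 36 - 8q + q^2. Setting dATC/dq = −512/q^2 − 8 + 2q = 0 gives q = 8 (since 2·8^3 − 8·8^2 = 512).
min ATC = 512/8 + 36 − 8·8 + 8^2 = $100. That is the break-even price.
Between these two prices the firm operates at a loss; above $100 it earns a profit.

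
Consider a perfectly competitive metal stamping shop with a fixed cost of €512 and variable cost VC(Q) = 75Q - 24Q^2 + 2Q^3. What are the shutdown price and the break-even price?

Shutdown price = €3; break-even price = €75

AVC = 75 - 24Q + 2Q^2; minimized at Q = 6, giving min AVC = €3. That is the shutdown price.
ATC = 512/Q + 75 - 24Q + 2Q^2. Setting dATC/dQ = −512/Q^2 − 24 + 4Q = 0 gives Q = 8 (since 4·8^3 − 24·8^2 = 512).
min ATC = 512/8 + 75 − 24·8 + 2·8^2 = €75. That is the break-even price.
For €3 ≤ P < €75 the firm produces at a loss; below €3 it shuts down.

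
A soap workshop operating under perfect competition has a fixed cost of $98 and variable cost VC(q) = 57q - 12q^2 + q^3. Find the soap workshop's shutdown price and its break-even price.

Shutdown price = $21; break-even price = $36

AVC = 57 - 12q + q^2; minimized at q = 6, giving min AVC = $21. That is the shutdown price.
ATC = 98/q + 57 - 12q + q^2. Setting dATC/dq = −98/q^2 − 12 + 2q = 0 gives q = 7 (since 2·7^3 − 12·7^2 = 98).
min ATC = 98/7 + 57 − 12·7 + 7^2 = $36. That is the break-even price.
For $21 ≤ P < $36 the firm produces at a loss; below $21 it shuts down.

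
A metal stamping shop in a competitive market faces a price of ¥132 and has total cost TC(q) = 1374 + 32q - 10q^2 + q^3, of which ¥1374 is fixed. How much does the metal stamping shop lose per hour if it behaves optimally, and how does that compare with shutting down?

Profit = -¥374 at q = 10

AVC = 32 - 10q + q^2; min AVC = ¥7 at q = 5. Since P = ¥132 ≥ min AVC, the firm produces.
With MC = 32 - 20q + 3q^2, P = MC on the upward-sloping part at q* = 10.
TR = 132·10 = 1320. TC = 1374 + 320 = 1694. Profit = 1320 − 1694 = -¥374.
By producing, the firm covers all variable cost plus ¥1000 of fixed cost; shutting down would lose the full ¥1374.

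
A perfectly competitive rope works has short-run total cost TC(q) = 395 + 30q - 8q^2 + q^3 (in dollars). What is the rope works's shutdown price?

$14 per unit

The shutdown price is the minimum of AVC. VC = 30q - 8q^2 + q^3, so AVC = 30 - 8q + q^2.
At the minimum of AVC, MC = AVC. MC = 30 - 16q + 3q^2; setting MC = AVC gives 2q^2 - 8q = 0, so q = 4. min AVC = 14.
For P < $14 the firm produces nothing.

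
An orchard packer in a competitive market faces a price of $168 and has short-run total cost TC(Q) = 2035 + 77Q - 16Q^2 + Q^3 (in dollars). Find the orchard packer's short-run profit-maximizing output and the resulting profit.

AVC = 77 - 16Q + Q^2 has its minimum $13 at Q = 8; price $168 clears that bar, so the firm operates.
MC = 77 - 32Q + 3Q^2. Setting P = MC and taking the root on the rising branch gives Q* = 13.
TR = 168·13 = 2184. TC = 2035 + 494 = 2529. Profit = 2184 − 2529 = -$345.
That loss of $345 beats the $2035 the firm would lose by shutting down; producing recovers $1690 of fixed cost.

Profit = -$345 at Q = 13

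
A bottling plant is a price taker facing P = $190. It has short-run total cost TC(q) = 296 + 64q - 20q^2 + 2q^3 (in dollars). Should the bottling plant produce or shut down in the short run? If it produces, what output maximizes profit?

Produce at q = 9

Strip out fixed cost: VC = 64q - 20q^2 + 2q^3. Then AVC = 64 - 20q + 2q^2 and MC = 64 - 40q + 6q^2.
The AVC parabola has its vertex at q = 20/4 = 5, where AVC = 64 - 20·5 + 2·5^2 = $14.
Since P = $190 ≥ min AVC = $14, price covers variable cost and the firm should produce.
P = MC gives -126 - 40q + 6q^2 = 0, with roots -7/3 and 9. Take the larger (rising MC): q* = 9.
Check: AVC at q = 9 is $46 ≤ P, so revenue covers variable cost.
Profit = P·q − TC = 190·9 − 710 = $1000.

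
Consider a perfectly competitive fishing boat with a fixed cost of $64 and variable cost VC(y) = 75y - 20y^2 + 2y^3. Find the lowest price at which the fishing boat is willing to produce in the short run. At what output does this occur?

The shutdown price is the minimum of AVC. VC = 75y - 20y^2 + 2y^3, so AVC = 75 - 20y + 2y^2.
At the minimum of AVC, MC = AVC. MC = 75 - 40y + 6y^2; setting MC = AVC gives 4y^2 - 20y = 0, so y = 5. min AVC = 25.
So the shutdown price is $25.

$25 per unit, at y = 5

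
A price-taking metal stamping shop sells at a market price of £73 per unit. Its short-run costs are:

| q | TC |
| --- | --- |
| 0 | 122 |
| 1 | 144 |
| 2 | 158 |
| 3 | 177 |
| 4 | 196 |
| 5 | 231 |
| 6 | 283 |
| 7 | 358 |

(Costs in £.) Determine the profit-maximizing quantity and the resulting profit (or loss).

q = 6; profit = £155

Profit at each row (π = 73q − TC): q=0: -122; q=1: -71; q=2: -12; q=3: 42; q=4: 96; q=5: 134; q=6: 155; q=7: 153.
Profit is maximized at q = 6. AVC there is 161/6 = £26.83 ≤ P, so producing beats shutting down (which would give -£122).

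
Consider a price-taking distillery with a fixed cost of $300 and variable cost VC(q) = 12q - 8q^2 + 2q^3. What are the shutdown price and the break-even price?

AVC = 12 - 8q + 2q^2; minimized at q = 2, giving min AVC = $4. That is the shutdown price.
ATC = 300/q + 12 - 8q + 2q^2. Setting dATC/dq = −300/q^2 − 8 + 4q = 0 gives q = 5 (since 4·5^3 − 8·5^2 = 300).
min ATC = 300/5 + 12 − 8·5 + 2·5^2 = $82. That is the break-even price.
Between these two prices the firm operates at a loss; above $82 it earns a profit.

Shutdown price = $4; break-even price = $82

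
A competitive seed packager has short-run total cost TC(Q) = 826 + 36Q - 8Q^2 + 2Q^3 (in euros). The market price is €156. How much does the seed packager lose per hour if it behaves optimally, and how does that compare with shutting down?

AVC = 36 - 8Q + 2Q^2 has its minimum €28 at Q = 2; price €156 clears that bar, so the firm operates.
MC = 36 - 16Q + 6Q^2. Setting P = MC and taking the root on the rising branch gives Q* = 6.
TR = 156·6 = 936. TC = 826 + 360 = 1186. Profit = 936 − 1186 = -€250.
That loss of €250 beats the €826 the firm would lose by shutting down; producing recovers €576 of fixed cost.

Profit = -€250 at Q = 6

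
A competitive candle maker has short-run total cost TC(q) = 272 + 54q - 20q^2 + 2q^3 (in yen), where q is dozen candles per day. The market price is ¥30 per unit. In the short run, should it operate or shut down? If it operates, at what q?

Produce at q = 6

Strip out fixed cost: VC = 54q - 20q^2 + 2q^3. Then AVC = 54 - 20q + 2q^2 and MC = 54 - 40q + 6q^2.
AVC hits its minimum where MC = AVC, at q = 5, giving min AVC = 54 - 20·5 + 2·5^2 = ¥4.
Because ¥30 ≥ ¥4, revenue can cover variable cost; the firm operates.
Set P = MC: 30 = 54 - 40q + 6q^2 → 24 - 40q + 6q^2 = 0. The roots are q = 2/3 and q = 6; the profit-maximizing output is on the rising part of MC, so q* = 6.
Check: AVC at q = 6 is ¥6 ≤ P, so revenue covers variable cost.
Profit = P·q − TC = 30·6 − 308 = -¥128, a loss, but smaller than the ¥272 fixed cost the firm would lose by shutting down.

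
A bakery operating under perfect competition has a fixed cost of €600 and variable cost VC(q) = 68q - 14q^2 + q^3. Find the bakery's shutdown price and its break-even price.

Shutdown price = min AVC. AVC = 68 - 14q + q^2, with vertex at q = 7 and minimum €19.
ATC = 600/q + 68 - 14q + q^2. Setting dATC/dq = −600/q^2 − 14 + 2q = 0 gives q = 10 (since 2·10^3 − 14·10^2 = 600).
min ATC = 600/10 + 68 − 14·10 + 10^2 = €88. That is the break-even price.
For €19 ≤ P < €88 the firm produces at a loss; below €19 it shuts down.

Shutdown price = €19; break-even price = €88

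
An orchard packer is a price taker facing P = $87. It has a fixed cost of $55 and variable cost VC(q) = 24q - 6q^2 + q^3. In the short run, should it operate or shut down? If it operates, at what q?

Strip out fixed cost: VC = 24q - 6q^2 + q^3. Then AVC = 24 - 6q + q^2 and MC = 24 - 12q + 3q^2.
AVC is minimized where dAVC/dq = -6 + 2q = 0, at q = 3; min AVC = 24 - 6·3 + 3^2 = $15.
Since P = $87 ≥ min AVC = $15, price covers variable cost and the firm should produce.
Set P = MC: 87 = 24 - 12q + 3q^2 → -63 - 12q + 3q^2 = 0. The roots are q = -3 and q = 7; the profit-maximizing output is on the rising part of MC, so q* = 7.
Check: AVC at q = 7 is $31 ≤ P, so revenue covers variable cost.
Profit = P·q − TC = 87·7 − 272 = $337.

Produce at q = 7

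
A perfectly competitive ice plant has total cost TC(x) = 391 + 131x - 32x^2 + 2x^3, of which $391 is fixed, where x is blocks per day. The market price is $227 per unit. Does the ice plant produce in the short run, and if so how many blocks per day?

Variable cost is VC = 131x - 32x^2 + 2x^3, so AVC = VC/x = 131 - 32x + 2x^2 and MC = dTC/dx = 131 - 64x + 6x^2.
AVC hits its minimum where MC = AVC, at x = 8, giving min AVC = 131 - 32·8 + 2·8^2 = $3.
Because $227 ≥ $3, revenue can cover variable cost; the firm operates.
Set P = MC: 227 = 131 - 64x + 6x^2 → -96 - 64x + 6x^2 = 0. The roots are x = -4/3 and x = 12; the profit-maximizing output is on the rising part of MC, so x* = 12.
Check: AVC at x = 12 is $35 ≤ P, so revenue covers variable cost.
Profit = P·x − TC = 227·12 − 811 = $1913.

Produce at x = 12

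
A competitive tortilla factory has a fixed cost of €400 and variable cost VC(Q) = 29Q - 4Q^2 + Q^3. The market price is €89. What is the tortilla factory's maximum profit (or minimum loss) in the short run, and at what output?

Profit = -€112 at Q = 6

AVC = 29 - 4Q + Q^2 has its minimum €25 at Q = 2; price €89 clears that bar, so the firm operates.
With MC = 29 - 8Q + 3Q^2, P = MC on the upward-sloping part at Q* = 6.
TR = 89·6 = 534. TC = 400 + 246 = 646. Profit = 534 − 646 = -€112.
That loss of €112 beats the €400 the firm would lose by shutting down; producing recovers €288 of fixed cost.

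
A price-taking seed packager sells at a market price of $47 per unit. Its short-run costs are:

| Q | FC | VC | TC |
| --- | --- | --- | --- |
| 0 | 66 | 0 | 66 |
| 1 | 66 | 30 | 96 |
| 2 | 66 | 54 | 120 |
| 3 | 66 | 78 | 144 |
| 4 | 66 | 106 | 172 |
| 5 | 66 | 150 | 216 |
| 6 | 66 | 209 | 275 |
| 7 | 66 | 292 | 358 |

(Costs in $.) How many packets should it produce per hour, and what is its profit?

Tabulate TR − TC: Q=0: -66; Q=1: -49; Q=2: -26; Q=3: -3; Q=4: 16; Q=5: 19; Q=6: 7; Q=7: -29.
Profit is maximized at Q = 5. AVC there is 150/5 = $30 ≤ P, so producing beats shutting down (which would give -$66).

Q = 5; profit = $19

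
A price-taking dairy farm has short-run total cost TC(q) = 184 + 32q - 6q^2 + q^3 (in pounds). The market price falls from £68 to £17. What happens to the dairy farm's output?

Output falls from 6 to 0 (the firm shuts down)

MC = 32 - 12q + 3q^2; the shutdown threshold is min AVC = £23 (at q = 3).
With P = £68 above the shutdown price, P = MC gives q = 6.
At P = £17 < min AVC = £23, price no longer covers variable cost at any output, so the firm shuts down: q = 0.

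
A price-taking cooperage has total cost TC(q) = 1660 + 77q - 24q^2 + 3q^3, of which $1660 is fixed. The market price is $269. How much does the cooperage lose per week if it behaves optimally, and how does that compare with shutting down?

Profit = -$124 at q = 8

AVC = 77 - 24q + 3q^2; min AVC = $29 at q = 4. Since P = $269 ≥ min AVC, the firm produces.
With MC = 77 - 48q + 9q^2, P = MC on the upward-sloping part at q* = 8.
TR = 269·8 = 2152. TC = 1660 + 616 = 2276. Profit = 2152 − 2276 = -$124.
Shutting down would mean losing the fixed cost of $1660, so operating at a loss of $124 is better by $1536.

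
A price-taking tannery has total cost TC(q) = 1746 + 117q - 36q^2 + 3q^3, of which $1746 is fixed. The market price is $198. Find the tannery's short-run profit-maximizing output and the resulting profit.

AVC = 117 - 36q + 3q^2; min AVC = $9 at q = 6. Since P = $198 ≥ min AVC, the firm produces.
MC = 117 - 72q + 9q^2. Setting P = MC and taking the root on the rising branch gives q* = 9.
TR = 198·9 = 1782. TC = 1746 + 324 = 2070. Profit = 1782 − 2070 = -$288.
By producing, the firm covers all variable cost plus $1458 of fixed cost; shutting down would lose the full $1746.

Profit = -$288 at q = 9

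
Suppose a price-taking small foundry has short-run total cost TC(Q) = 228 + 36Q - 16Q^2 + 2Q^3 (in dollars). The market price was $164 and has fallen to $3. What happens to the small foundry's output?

Output falls from 8 to 0 (the firm shuts down)

MC = 36 - 32Q + 6Q^2; the shutdown threshold is min AVC = $4 (at Q = 4).
With P = $164 above the shutdown price, P = MC gives Q = 8.
At P = $3 < min AVC = $4, price no longer covers variable cost at any output, so the firm shuts down: Q = 0.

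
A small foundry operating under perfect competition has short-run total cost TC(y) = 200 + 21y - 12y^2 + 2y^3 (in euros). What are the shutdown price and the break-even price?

Shutdown price = €3; break-even price = €51

Shutdown price = min AVC. AVC = 21 - 12y + 2y^2, with vertex at y = 3 and minimum €3.
ATC = 200/y + 21 - 12y + 2y^2. Setting dATC/dy = −200/y^2 − 12 + 4y = 0 gives y = 5 (since 4·5^3 − 12·5^2 = 200).
min ATC = 200/5 + 21 − 12·5 + 2·5^2 = €51. That is the break-even price.
Between these two prices the firm operates at a loss; above €51 it earns a profit.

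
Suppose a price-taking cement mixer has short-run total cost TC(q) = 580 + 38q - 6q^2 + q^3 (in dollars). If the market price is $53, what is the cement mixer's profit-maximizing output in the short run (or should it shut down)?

From TC, MC = TC'(q) = 38 - 12q + 3q^2 and AVC = VC/q = 38 - 6q + q^2.
AVC is minimized where dAVC/dq = -6 + 2q = 0, at q = 3; min AVC = 38 - 6·3 + 3^2 = $29.
Because $53 ≥ $29, revenue can cover variable cost; the firm operates.
P = MC gives -15 - 12q + 3q^2 = 0, with roots -1 and 5. Take the larger (rising MC): q* = 5.
Check: AVC at q = 5 is $33 ≤ P, so revenue covers variable cost.
Profit = P·q − TC = 53·5 − 745 = -$480, a loss, but smaller than the $580 fixed cost the firm would lose by shutting down.

Produce at q = 5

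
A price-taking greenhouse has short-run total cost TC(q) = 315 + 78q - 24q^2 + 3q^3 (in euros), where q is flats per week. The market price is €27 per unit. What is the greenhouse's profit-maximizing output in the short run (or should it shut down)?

Strip out fixed cost: VC = 78q - 24q^2 + 3q^3. Then AVC = 78 - 24q + 3q^2 and MC = 78 - 48q + 9q^2.
The AVC parabola has its vertex at q = 24/6 = 4, where AVC = 78 - 24·4 + 3·4^2 = €30.
With P < min AVC (€27 < €30), every unit sold adds to the loss.
Best response: produce nothing and absorb the €315 fixed cost.

Shut down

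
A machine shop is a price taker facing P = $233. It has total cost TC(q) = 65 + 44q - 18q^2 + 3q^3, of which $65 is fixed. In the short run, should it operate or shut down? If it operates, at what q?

Produce at q = 7

Strip out fixed cost: VC = 44q - 18q^2 + 3q^3. Then AVC = 44 - 18q + 3q^2 and MC = 44 - 36q + 9q^2.
AVC hits its minimum where MC = AVC, at q = 3, giving min AVC = 44 - 18·3 + 3·3^2 = $17.
P = $233 exceeds min AVC = $17, so the firm stays open.
Set P = MC: 233 = 44 - 36q + 9q^2 → -189 - 36q + 9q^2 = 0. The roots are q = -3 and q = 7; the profit-maximizing output is on the rising part of MC, so q* = 7.
Check: AVC at q = 7 is $65 ≤ P, so revenue covers variable cost.
Profit = P·q − TC = 233·7 − 520 = $1111.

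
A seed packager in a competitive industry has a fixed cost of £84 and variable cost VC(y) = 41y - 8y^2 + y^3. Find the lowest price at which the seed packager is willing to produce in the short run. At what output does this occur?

£25 per unit, at y = 4

The shutdown price is the minimum of AVC. VC = 41y - 8y^2 + y^3, so AVC = 41 - 8y + y^2.
At the minimum of AVC, MC = AVC. MC = 41 - 16y + 3y^2; setting MC = AVC gives 2y^2 - 8y = 0, so y = 4. min AVC = 25.
For P < £25 the firm produces nothing.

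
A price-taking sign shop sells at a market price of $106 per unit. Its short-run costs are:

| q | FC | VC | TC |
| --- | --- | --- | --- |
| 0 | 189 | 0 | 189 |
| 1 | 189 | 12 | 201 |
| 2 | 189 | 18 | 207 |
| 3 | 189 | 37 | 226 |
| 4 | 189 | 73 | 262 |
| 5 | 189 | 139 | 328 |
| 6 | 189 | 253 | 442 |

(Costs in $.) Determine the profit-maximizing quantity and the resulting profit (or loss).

Tabulate TR − TC: q=0: -189; q=1: -95; q=2: 5; q=3: 92; q=4: 162; q=5: 202; q=6: 194.
Profit is maximized at q = 5. AVC there is 139/5 = $27.80 ≤ P, so producing beats shutting down (which would give -$189).

q = 5; profit = $202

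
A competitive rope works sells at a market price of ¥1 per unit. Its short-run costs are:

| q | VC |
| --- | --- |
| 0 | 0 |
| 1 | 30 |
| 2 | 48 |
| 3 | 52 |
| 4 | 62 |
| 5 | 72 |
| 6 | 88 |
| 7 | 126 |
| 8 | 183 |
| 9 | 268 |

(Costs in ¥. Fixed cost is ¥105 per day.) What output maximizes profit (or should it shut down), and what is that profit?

q = 0 (shut down); profit = -¥105

Profit at each row (π = 1q − TC): q=0: -105; q=1: -134; q=2: -151; q=3: -154; q=4: -163; q=5: -172; q=6: -187; q=7: -224; q=8: -280; q=9: -364.
Profit is highest at q = 0. Equivalently, the lowest AVC in the table is 72/5 ≈ ¥14.40 at q = 5, and P = ¥1 falls below it — price never covers variable cost, so the firm shuts down and loses only its fixed cost.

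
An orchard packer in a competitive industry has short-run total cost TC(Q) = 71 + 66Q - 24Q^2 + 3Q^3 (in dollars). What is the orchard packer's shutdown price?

The shutdown price is the minimum of AVC. VC = 66Q - 24Q^2 + 3Q^3, so AVC = 66 - 24Q + 3Q^2.
dAVC/dQ = -24 + 6Q = 0 gives Q = 4. min AVC = 66 - 24·4 + 3·4^2 = 18.
The firm shuts down for any P below $18.

$18 per unit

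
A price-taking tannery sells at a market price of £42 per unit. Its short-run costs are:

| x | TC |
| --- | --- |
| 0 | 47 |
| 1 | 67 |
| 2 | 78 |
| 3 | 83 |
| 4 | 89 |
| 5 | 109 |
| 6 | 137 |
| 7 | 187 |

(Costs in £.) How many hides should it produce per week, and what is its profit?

x = 6; profit = £115

Compute π = P·x − TC at each output: x=0: -47; x=1: -25; x=2: 6; x=3: 43; x=4: 79; x=5: 101; x=6: 115; x=7: 107.
Profit is maximized at x = 6. AVC there is 90/6 = £15 ≤ P, so producing beats shutting down (which would give -£47).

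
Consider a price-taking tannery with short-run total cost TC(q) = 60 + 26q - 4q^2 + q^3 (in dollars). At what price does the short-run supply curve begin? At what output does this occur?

$22 per unit, at q = 2

The firm shuts down when price falls below the minimum of average variable cost. AVC = VC/q = 26 - 4q + q^2.
dAVC/dq = -4 + 2q = 0 gives q = 2. min AVC = 26 - 4·2 + 2^2 = 22.
So the shutdown price is $22.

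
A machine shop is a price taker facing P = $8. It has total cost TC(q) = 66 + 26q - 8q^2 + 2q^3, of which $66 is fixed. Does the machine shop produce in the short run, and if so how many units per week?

Strip out fixed cost: VC = 26q - 8q^2 + 2q^3. Then AVC = 26 - 8q + 2q^2 and MC = 26 - 16q + 6q^2.
AVC hits its minimum where MC = AVC, at q = 2, giving min AVC = 26 - 8·2 + 2·2^2 = $18.
With P < min AVC ($8 < $18), every unit sold adds to the loss.
Shutting down limits the loss to fixed cost, $66.

Shut down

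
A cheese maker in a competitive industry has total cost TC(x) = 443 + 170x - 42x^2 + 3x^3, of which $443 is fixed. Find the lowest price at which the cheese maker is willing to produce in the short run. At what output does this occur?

$23 per unit, at x = 7

The shutdown price is the minimum of AVC. VC = 170x - 42x^2 + 3x^3, so AVC = 170 - 42x + 3x^2.
dAVC/dx = -42 + 6x = 0 gives x = 7. min AVC = 170 - 42·7 + 3·7^2 = 23.
The firm shuts down for any P below $23.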